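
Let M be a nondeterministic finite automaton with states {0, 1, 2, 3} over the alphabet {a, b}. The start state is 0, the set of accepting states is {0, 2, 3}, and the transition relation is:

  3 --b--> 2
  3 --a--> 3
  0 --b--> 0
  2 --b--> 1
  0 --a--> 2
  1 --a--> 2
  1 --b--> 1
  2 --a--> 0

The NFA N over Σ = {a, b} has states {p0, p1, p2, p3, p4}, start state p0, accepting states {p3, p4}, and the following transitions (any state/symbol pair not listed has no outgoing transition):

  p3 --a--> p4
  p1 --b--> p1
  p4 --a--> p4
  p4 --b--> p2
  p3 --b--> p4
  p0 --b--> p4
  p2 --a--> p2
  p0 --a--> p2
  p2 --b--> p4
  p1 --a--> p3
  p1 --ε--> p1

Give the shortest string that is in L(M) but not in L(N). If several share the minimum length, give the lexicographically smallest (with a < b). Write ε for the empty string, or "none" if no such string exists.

ε

The empty string ε is accepted by M but not by N.
Since ε is the unique shortest string, it is the required witness.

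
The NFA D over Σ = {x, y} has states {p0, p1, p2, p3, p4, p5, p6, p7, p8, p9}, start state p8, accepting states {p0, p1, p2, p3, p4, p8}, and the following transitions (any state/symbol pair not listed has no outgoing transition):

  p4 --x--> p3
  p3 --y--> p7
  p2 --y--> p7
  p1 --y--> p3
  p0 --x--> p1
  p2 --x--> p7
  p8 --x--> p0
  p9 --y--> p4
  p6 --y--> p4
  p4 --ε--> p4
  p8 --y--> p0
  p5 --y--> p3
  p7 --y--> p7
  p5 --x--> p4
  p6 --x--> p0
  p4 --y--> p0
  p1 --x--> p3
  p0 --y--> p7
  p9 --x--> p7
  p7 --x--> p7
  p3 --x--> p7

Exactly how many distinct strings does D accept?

The useful subgraph on states {p0, p1, p3, p8} is acyclic, so L(D) is finite; the longest accepting path visits 4 useful states, giving maximum string length 3.
Counting accepting paths from p8 by length: 1 of length 0, 2 of length 1, 2 of length 2, 4 of length 3. Total 9.

9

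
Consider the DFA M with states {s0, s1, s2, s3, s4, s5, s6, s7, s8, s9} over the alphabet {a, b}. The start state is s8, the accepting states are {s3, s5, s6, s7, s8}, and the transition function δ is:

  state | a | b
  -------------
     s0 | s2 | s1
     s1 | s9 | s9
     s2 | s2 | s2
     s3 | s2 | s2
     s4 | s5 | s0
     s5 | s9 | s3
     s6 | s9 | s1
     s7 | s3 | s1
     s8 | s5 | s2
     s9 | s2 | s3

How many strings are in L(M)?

The useful subgraph on states {s3, s5, s8, s9} is acyclic, so L(M) is finite; the longest accepting path visits 4 useful states, giving maximum string length 3.
Counting accepting paths from s8 by length: 1 of length 0, 1 of length 1, 1 of length 2, 1 of length 3. Total 4.

4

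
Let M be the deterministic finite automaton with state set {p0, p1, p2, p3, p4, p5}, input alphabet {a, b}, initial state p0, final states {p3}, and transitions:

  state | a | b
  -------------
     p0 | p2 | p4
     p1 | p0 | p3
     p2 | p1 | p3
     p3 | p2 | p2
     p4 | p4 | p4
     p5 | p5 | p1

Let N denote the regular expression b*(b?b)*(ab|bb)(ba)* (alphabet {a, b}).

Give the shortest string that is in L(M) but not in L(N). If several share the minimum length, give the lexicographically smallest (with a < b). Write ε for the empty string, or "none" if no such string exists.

aab

The string aab is accepted by M but not by N.
No shorter string lies in the difference, and aab is the lexicographically first length-3 string in L(M) \ L(N).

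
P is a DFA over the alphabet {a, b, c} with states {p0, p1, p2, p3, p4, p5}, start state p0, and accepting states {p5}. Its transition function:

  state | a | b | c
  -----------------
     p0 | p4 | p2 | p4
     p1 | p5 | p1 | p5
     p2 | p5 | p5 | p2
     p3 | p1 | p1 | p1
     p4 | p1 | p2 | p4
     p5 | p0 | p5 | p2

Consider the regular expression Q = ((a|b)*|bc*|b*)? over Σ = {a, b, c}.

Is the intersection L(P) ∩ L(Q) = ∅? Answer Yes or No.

The string ba is accepted by both P and Q.
Hence L(P) ∩ L(Q) ≠ ∅.

No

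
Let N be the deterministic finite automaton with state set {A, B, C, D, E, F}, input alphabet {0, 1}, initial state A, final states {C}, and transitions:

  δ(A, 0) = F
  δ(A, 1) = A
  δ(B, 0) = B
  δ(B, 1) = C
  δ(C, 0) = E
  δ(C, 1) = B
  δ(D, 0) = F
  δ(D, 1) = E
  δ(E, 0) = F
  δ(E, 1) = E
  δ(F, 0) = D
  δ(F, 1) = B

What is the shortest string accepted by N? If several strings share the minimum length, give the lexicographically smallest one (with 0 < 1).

A breadth-first search from A reaches an accepting state first via the path A → F → B → C on input 011.
No string of length < 3 is accepted (BFS exhausts all shorter strings without reaching an accepting state), and 011 is the lexicographically least accepting string of length 3.

011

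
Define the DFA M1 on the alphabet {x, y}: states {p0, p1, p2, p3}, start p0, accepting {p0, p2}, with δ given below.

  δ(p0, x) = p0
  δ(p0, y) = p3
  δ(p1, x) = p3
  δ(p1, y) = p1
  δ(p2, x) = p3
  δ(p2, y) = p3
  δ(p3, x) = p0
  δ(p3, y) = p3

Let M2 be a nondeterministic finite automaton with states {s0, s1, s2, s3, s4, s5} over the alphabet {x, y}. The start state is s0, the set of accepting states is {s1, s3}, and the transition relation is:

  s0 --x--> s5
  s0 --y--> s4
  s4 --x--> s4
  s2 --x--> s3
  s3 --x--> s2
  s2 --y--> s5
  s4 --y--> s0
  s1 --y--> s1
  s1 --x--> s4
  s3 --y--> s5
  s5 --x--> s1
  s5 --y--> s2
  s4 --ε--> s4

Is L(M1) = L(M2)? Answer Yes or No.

The empty string ε is accepted by M1 but rejected by M2.
So L(M1) ≠ L(M2).

No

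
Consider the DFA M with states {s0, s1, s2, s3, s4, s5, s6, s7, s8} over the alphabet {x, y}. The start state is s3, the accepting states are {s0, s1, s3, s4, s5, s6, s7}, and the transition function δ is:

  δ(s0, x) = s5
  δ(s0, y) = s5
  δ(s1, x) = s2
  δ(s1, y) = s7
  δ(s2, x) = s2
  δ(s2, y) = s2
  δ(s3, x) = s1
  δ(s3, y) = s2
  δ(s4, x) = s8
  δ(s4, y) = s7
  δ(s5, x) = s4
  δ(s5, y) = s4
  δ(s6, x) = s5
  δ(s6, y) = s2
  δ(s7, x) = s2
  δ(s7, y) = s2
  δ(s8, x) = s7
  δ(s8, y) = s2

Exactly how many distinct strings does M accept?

3

The useful subgraph on states {s1, s3, s7} is acyclic, so L(M) is finite; the longest accepting path visits 3 useful states, giving maximum string length 2.
Counting accepting paths from s3 by length: 1 of length 0, 1 of length 1, 1 of length 2. Total 3.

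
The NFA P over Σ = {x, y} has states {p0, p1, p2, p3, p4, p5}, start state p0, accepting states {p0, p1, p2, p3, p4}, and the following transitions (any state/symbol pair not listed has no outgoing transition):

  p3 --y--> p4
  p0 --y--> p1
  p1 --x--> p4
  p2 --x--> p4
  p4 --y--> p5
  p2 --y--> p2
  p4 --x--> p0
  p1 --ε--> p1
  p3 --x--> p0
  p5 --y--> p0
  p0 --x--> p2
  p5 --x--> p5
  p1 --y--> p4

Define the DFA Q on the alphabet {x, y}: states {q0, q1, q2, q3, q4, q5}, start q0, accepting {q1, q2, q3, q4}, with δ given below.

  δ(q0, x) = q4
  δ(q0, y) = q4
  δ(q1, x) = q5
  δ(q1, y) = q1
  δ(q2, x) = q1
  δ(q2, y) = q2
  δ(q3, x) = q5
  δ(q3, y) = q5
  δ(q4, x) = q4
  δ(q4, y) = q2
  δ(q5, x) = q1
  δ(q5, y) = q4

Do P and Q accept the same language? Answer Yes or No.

No

The empty string ε is accepted by P but rejected by Q.
So L(P) ≠ L(Q).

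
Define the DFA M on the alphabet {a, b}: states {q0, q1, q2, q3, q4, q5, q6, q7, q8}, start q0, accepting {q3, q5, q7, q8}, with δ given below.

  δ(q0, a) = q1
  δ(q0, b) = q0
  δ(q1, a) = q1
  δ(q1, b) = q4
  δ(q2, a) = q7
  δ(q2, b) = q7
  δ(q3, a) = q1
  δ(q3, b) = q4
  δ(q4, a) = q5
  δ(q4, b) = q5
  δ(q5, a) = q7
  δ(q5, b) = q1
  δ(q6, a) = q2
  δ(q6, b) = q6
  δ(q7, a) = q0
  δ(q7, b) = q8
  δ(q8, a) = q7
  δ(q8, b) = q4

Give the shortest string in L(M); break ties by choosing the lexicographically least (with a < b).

A breadth-first search from q0 reaches an accepting state first via the path q0 → q1 → q4 → q5 on input aba.
No string of length < 3 is accepted (BFS exhausts all shorter strings without reaching an accepting state), and aba is the lexicographically least accepting string of length 3.

aba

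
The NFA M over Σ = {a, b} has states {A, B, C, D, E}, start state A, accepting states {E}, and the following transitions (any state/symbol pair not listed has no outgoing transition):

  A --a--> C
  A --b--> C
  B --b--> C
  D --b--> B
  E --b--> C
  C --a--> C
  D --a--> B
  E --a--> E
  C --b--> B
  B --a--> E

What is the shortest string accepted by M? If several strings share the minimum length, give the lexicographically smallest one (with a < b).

A breadth-first search from A reaches an accepting state first via the path A → C → B → E on input aba.
No string of length < 3 is accepted (BFS exhausts all shorter strings without reaching an accepting state), and aba is the lexicographically least accepting string of length 3.

aba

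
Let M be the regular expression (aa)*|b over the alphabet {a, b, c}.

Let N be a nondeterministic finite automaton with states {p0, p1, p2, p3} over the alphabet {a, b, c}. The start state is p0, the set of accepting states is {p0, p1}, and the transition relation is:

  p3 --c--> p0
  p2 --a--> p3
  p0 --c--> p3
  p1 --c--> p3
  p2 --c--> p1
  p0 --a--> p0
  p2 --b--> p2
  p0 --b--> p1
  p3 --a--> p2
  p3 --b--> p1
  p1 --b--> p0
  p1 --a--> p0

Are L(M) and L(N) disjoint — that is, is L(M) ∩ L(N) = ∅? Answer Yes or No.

No

The empty string ε is accepted by both M and N.
Hence L(M) ∩ L(N) ≠ ∅.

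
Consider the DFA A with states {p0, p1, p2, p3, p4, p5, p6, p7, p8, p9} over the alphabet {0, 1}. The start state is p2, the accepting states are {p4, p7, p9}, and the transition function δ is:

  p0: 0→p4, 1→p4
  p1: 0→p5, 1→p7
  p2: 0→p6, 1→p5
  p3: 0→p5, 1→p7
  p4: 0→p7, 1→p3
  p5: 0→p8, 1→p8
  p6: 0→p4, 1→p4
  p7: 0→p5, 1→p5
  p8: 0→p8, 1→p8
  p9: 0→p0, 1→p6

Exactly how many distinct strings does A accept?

6

The useful subgraph on states {p2, p3, p4, p6, p7} is acyclic, so L(A) is finite; the longest accepting path visits 5 useful states, giving maximum string length 4.
Counting accepting paths from p2 by length: 2 of length 2, 2 of length 3, 2 of length 4. Total 6.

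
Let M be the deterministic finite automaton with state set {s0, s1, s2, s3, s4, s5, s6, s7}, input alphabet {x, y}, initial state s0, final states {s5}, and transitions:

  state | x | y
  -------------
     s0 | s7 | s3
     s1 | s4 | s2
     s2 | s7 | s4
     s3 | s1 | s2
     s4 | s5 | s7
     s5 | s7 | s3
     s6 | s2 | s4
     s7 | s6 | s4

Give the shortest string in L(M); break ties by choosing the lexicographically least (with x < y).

A breadth-first search from s0 reaches an accepting state first via the path s0 → s7 → s4 → s5 on input xyx.
No string of length < 3 is accepted (BFS exhausts all shorter strings without reaching an accepting state), and xyx is the lexicographically least accepting string of length 3.

xyx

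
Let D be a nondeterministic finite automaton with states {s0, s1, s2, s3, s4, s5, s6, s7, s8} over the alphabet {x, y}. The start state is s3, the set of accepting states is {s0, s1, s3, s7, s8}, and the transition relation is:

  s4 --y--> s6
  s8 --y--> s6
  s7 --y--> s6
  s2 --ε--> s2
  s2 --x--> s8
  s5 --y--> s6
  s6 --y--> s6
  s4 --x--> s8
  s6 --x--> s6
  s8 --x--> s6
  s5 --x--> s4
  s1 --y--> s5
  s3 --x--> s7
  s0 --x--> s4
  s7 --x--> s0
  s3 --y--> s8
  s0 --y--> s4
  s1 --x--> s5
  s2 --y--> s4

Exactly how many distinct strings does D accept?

6

The useful subgraph on states {s0, s3, s4, s7, s8} is acyclic, so L(D) is finite; the longest accepting path visits 5 useful states, giving maximum string length 4.
Counting accepting paths from s3 by length: 1 of length 0, 2 of length 1, 1 of length 2, 2 of length 4. Total 6.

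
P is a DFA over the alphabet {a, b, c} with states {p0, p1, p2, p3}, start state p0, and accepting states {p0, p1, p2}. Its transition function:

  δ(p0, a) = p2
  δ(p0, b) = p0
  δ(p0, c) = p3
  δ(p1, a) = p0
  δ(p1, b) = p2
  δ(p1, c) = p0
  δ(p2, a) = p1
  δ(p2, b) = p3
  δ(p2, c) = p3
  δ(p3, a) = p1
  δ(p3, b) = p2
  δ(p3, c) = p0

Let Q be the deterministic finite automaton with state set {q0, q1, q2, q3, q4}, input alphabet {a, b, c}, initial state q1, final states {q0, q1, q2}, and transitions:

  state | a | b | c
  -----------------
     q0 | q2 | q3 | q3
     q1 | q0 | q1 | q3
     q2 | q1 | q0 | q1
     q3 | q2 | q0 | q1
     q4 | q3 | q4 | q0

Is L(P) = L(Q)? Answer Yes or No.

Exploring the product automaton P × Q from the start pair (p0, q1), following both machines on each input symbol, reaches 4 state pairs: (p0, q1), (p2, q0), (p3, q3), (p1, q2).
P accepts in {p0, p1, p2} and Q accepts in {q0, q1, q2}. In every reachable pair the two components are either both accepting — (p0, q1), (p2, q0), (p1, q2) — or both non-accepting, so no string is accepted by exactly one of the machines: L(P) \ L(Q) and L(Q) \ L(P) are both empty.
Hence every string is accepted by P iff it is accepted by Q, and the two languages coincide.

Yes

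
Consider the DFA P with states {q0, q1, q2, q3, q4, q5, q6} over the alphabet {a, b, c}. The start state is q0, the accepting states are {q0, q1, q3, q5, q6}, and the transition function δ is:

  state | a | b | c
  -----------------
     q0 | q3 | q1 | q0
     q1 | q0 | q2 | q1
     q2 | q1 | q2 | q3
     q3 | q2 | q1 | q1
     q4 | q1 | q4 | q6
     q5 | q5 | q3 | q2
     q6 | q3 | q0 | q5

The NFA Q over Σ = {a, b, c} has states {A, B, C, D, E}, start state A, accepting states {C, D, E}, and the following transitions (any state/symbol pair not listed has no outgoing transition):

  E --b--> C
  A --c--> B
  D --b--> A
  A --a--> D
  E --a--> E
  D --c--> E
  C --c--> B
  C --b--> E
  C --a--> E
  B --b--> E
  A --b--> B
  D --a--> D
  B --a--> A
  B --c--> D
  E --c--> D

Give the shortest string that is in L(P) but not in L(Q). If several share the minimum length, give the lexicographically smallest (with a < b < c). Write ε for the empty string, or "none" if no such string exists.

ε

The empty string ε is accepted by P but not by Q.
Since ε is the unique shortest string, it is the required witness.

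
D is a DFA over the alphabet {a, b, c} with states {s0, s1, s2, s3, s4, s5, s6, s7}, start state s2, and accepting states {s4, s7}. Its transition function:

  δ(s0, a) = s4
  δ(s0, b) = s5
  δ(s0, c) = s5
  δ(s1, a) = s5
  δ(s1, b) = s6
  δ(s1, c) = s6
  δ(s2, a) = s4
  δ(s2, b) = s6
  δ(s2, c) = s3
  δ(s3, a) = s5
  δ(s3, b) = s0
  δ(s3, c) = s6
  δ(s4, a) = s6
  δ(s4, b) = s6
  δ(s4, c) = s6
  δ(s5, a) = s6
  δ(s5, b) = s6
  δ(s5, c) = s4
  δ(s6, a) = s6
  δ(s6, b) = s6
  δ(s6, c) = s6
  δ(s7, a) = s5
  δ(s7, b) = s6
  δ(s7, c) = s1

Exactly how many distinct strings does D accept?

The useful subgraph on states {s0, s2, s3, s4, s5} is acyclic, so L(D) is finite; the longest accepting path visits 5 useful states, giving maximum string length 4.
Counting accepting paths from s2 by length: 1 of length 1, 2 of length 3, 2 of length 4. Total 5.

5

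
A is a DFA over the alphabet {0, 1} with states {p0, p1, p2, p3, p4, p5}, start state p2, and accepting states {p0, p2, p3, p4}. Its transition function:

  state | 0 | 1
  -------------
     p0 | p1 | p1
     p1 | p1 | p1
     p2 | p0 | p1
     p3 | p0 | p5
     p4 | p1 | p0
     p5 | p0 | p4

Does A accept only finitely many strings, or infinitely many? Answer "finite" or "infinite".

finite

The useful states (reachable from p2 and able to reach an accepting state) are {p0, p2}.
Restricted to these states the transition graph has no cycle, so every accepting path has bounded length and L is finite.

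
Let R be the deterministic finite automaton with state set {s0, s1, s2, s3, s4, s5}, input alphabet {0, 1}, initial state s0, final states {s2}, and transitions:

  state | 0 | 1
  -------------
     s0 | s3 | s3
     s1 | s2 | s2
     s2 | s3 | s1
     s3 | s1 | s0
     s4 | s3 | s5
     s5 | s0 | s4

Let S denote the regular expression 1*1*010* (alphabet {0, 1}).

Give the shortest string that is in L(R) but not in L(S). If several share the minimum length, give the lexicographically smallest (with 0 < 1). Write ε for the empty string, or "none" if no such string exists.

000

The string 000 is accepted by R but not by S.
No shorter string lies in the difference, and 000 is the lexicographically first length-3 string in L(R) \ L(S).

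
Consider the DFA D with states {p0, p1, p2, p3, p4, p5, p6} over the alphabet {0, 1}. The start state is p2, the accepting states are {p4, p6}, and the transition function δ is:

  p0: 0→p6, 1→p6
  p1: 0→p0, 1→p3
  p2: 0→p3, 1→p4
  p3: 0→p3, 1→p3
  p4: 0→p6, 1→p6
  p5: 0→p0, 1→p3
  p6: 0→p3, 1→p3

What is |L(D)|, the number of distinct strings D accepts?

3

The useful subgraph on states {p2, p4, p6} is acyclic, so L(D) is finite; the longest accepting path visits 3 useful states, giving maximum string length 2.
Counting accepting paths from p2 by length: 1 of length 1, 2 of length 2. Total 3.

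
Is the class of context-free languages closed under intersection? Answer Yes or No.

{aⁿbⁿcᵐ : m,n≥0} and {aᵐbⁿcⁿ : m,n≥0} are both context-free, but their intersection {aⁿbⁿcⁿ : n≥0} is not (pumping lemma).

No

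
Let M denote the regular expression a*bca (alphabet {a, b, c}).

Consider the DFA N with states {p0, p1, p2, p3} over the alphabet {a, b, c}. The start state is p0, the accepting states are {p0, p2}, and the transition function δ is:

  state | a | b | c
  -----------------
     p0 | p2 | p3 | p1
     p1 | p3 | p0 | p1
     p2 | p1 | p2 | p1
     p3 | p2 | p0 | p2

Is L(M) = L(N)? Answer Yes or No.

No

The string bca is accepted by M but rejected by N.
So L(M) ≠ L(N).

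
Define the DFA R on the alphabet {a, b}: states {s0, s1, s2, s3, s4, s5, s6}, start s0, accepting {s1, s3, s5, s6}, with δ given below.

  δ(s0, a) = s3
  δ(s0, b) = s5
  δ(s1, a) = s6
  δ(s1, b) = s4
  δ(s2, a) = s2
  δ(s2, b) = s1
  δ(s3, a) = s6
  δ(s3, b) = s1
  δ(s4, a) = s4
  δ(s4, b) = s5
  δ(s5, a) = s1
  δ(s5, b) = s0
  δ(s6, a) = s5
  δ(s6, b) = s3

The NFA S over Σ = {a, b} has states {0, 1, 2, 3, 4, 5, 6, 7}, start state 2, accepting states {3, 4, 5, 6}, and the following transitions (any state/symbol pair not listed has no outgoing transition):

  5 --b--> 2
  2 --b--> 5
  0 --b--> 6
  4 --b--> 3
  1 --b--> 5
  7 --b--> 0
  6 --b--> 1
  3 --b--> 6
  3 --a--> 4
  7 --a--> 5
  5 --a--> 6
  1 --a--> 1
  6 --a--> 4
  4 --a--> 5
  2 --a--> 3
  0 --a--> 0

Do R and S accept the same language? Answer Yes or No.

Yes

Exploring the product automaton R × S from the start pair (s0, 2), following both machines on each input symbol, reaches 6 state pairs: (s0, 2), (s3, 3), (s5, 5), (s6, 4), (s1, 6), (s4, 1).
R accepts in {s1, s3, s5, s6} and S accepts in {3, 4, 5, 6}. In every reachable pair the two components are either both accepting — (s3, 3), (s5, 5), (s6, 4), (s1, 6) — or both non-accepting, so no string is accepted by exactly one of the machines: L(R) \ L(S) and L(S) \ L(R) are both empty.
Hence every string is accepted by R iff it is accepted by S, and the two languages coincide.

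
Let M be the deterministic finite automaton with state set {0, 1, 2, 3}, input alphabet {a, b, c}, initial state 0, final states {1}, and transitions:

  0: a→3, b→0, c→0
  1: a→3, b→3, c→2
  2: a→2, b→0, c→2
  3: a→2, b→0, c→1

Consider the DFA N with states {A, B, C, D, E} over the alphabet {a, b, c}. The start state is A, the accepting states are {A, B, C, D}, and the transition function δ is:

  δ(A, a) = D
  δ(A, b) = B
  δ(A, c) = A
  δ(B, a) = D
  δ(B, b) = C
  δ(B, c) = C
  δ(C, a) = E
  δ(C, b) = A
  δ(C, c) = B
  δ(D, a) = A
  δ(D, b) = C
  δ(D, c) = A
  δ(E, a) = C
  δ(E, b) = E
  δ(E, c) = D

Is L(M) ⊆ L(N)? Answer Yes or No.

Yes

Exploring the product automaton M × N from the start pair (0, A), following both machines on each input symbol, reaches 19 state pairs: (0, A), (3, D), (0, B), (2, A), (0, C), (1, A), (2, D), (3, E), (3, B), (2, C), (0, E), (1, D), (1, C), (2, E), (2, B), (3, C), (0, D), (3, A), (1, B).
M accepts in {1} and N accepts in {A, B, C, D}. The reachable pairs whose M-component is accepting are (1, A), (1, D), (1, C), (1, B); in each of them the N-component is accepting too, so the product for L(M) \ L(N) (M-component accepting, N-component rejecting) has no reachable accepting pair and the difference is empty.
Hence every string in L(M) is also in L(N).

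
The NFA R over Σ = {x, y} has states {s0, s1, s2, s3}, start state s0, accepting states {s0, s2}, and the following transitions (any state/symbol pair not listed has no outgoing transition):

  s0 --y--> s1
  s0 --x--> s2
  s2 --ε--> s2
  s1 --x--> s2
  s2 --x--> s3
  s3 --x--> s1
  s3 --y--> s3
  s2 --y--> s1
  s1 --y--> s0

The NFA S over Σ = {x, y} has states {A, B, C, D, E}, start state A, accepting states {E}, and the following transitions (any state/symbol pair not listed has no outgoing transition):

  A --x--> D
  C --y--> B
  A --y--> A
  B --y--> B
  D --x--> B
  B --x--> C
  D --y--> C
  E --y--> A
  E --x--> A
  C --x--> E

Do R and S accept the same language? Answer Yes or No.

The empty string ε is accepted by R but rejected by S.
So L(R) ≠ L(S).

No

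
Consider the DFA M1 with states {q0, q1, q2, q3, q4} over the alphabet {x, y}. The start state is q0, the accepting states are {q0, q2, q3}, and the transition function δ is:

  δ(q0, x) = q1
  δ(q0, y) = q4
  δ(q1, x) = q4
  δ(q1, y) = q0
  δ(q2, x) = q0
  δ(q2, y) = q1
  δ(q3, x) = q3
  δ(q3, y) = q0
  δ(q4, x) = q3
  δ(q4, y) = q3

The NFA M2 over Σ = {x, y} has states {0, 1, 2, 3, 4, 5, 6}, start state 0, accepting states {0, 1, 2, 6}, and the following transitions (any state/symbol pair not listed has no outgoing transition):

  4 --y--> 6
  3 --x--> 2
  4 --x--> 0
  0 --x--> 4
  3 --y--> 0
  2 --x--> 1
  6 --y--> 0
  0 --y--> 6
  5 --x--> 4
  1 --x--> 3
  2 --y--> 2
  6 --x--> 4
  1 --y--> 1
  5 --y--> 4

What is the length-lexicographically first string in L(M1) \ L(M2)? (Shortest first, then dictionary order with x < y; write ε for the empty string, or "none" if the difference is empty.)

yx

The string yx is accepted by M1 but not by M2.
No shorter string lies in the difference, and yx is the lexicographically first length-2 string in L(M1) \ L(M2).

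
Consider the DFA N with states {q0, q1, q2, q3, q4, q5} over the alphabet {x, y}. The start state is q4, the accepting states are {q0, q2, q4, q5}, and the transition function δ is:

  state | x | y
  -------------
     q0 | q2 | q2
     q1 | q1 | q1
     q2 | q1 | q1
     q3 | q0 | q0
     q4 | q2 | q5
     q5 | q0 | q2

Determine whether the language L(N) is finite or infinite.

The useful states (reachable from q4 and able to reach an accepting state) are {q0, q2, q4, q5}.
Restricted to these states the transition graph has no cycle, so every accepting path has bounded length and L is finite.

finite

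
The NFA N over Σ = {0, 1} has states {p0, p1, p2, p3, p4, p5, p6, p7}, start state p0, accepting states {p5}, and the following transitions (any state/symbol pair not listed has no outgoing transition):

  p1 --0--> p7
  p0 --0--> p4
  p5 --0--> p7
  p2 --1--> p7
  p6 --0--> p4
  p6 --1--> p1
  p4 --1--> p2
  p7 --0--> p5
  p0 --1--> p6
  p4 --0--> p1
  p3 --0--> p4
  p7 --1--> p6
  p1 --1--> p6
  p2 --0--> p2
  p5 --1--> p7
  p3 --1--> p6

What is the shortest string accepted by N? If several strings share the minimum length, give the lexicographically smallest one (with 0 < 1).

A breadth-first search from p0 reaches an accepting state first via the path p0 → p4 → p1 → p7 → p5 on input 0000.
No string of length < 4 is accepted (BFS exhausts all shorter strings without reaching an accepting state), and 0000 is the lexicographically least accepting string of length 4.

0000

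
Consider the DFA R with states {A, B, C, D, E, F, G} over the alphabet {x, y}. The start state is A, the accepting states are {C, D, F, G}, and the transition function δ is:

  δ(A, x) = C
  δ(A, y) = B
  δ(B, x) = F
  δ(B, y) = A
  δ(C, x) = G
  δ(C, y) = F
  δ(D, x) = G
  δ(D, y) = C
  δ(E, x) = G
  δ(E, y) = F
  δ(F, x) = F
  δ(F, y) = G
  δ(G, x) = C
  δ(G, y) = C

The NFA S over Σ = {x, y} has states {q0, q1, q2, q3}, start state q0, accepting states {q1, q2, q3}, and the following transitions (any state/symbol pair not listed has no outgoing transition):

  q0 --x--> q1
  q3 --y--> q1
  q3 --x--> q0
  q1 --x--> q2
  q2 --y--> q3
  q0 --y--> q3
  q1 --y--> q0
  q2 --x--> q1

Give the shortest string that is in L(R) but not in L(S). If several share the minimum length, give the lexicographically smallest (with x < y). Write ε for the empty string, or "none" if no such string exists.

xy

The string xy is accepted by R but not by S.
No shorter string lies in the difference, and xy is the lexicographically first length-2 string in L(R) \ L(S).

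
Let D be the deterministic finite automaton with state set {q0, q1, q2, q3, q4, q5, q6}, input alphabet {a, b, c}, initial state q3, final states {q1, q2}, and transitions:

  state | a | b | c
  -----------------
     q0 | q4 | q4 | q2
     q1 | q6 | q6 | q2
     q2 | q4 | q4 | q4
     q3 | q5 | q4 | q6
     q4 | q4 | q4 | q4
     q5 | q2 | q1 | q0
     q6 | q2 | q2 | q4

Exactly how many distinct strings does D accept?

The useful subgraph on states {q0, q1, q2, q3, q5, q6} is acyclic, so L(D) is finite; the longest accepting path visits 5 useful states, giving maximum string length 4.
Counting accepting paths from q3 by length: 4 of length 2, 2 of length 3, 4 of length 4. Total 10.

10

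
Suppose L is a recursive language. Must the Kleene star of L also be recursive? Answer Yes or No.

Yes

For an input w of length n, decide by dynamic programming over positions 0..n whether w factors into blocks from L, calling the decider for L on each of the O(n²) substrings; every call halts, so this decides L*.
So the recursive languages are closed under Kleene star.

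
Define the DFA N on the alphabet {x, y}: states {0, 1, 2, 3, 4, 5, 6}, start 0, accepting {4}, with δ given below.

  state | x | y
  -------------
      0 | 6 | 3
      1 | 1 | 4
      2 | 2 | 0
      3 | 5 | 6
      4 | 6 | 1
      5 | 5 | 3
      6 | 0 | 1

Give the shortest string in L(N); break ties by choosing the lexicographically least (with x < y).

xyy

A breadth-first search from 0 reaches an accepting state first via the path 0 → 6 → 1 → 4 on input xyy.
No string of length < 3 is accepted (BFS exhausts all shorter strings without reaching an accepting state), and xyy is the lexicographically least accepting string of length 3.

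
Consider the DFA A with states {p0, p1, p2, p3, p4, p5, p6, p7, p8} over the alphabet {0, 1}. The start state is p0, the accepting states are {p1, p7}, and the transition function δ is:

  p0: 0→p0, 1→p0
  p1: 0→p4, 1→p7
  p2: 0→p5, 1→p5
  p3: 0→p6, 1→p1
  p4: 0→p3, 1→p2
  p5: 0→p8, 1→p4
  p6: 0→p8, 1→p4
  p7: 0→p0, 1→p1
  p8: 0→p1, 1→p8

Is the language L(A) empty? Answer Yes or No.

The states reachable from the start state are {p0}.
None of the accepting states {p1, p7} is reachable, so no string is accepted and L(A) = ∅.

Yes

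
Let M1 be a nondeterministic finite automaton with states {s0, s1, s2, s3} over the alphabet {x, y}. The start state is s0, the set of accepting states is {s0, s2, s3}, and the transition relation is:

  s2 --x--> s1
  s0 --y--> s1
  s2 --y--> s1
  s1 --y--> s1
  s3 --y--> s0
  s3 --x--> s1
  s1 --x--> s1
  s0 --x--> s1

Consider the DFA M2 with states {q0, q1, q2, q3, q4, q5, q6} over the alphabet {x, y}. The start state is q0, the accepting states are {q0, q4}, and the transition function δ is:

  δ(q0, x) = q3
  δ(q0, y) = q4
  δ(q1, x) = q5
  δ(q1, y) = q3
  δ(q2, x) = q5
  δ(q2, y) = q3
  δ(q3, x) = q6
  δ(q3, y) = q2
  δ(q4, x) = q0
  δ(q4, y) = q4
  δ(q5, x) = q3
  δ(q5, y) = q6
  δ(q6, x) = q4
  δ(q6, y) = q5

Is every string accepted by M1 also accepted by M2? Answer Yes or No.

Yes

Exploring the product automaton M1 × M2 from the start pair (s0, q0), following both machines on each input symbol, reaches 7 state pairs: (s0, q0), (s1, q3), (s1, q4), (s1, q6), (s1, q2), (s1, q0), (s1, q5).
M1 accepts in {s0, s2, s3} and M2 accepts in {q0, q4}. The reachable pairs whose M1-component is accepting are (s0, q0); in each of them the M2-component is accepting too, so the product for L(M1) \ L(M2) (M1-component accepting, M2-component rejecting) has no reachable accepting pair and the difference is empty.
Hence every string in L(M1) is also in L(M2).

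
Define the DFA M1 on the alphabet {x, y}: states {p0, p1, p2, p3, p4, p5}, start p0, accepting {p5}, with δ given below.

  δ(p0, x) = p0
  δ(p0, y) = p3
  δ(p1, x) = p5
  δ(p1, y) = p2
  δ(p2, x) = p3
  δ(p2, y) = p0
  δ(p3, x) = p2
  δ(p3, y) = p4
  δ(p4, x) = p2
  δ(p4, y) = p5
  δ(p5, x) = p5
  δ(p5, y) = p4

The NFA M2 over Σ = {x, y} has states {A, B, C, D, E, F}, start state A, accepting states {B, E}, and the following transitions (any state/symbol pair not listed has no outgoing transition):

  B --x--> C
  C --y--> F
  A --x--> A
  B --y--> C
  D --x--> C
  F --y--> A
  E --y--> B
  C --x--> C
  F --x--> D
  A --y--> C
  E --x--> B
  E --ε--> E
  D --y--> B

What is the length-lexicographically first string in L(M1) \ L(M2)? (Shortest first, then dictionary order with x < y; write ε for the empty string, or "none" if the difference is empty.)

The string yyy is accepted by M1 but not by M2.
No shorter string lies in the difference, and yyy is the lexicographically first length-3 string in L(M1) \ L(M2).

yyy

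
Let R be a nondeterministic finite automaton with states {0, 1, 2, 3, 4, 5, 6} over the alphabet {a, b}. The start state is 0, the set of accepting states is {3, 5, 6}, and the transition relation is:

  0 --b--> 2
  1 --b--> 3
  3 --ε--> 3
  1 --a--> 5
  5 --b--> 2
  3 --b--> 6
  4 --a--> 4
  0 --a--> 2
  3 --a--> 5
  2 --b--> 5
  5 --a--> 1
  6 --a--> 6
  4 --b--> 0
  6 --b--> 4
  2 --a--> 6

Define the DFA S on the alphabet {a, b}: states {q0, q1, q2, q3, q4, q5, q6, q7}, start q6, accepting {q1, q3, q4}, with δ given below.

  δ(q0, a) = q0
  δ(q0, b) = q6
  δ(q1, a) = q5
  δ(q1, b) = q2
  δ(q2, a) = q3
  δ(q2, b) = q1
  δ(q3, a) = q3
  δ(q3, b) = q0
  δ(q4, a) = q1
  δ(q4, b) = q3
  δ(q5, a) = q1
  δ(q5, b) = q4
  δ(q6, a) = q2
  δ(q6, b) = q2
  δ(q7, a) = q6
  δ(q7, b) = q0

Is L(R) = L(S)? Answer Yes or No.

Exploring the product automaton R × S from the start pair (0, q6), following both machines on each input symbol, reaches 7 state pairs: (0, q6), (2, q2), (6, q3), (5, q1), (4, q0), (1, q5), (3, q4).
R accepts in {3, 5, 6} and S accepts in {q1, q3, q4}. In every reachable pair the two components are either both accepting — (6, q3), (5, q1), (3, q4) — or both non-accepting, so no string is accepted by exactly one of the machines: L(R) \ L(S) and L(S) \ L(R) are both empty.
Hence every string is accepted by R iff it is accepted by S, and the two languages coincide.

Yes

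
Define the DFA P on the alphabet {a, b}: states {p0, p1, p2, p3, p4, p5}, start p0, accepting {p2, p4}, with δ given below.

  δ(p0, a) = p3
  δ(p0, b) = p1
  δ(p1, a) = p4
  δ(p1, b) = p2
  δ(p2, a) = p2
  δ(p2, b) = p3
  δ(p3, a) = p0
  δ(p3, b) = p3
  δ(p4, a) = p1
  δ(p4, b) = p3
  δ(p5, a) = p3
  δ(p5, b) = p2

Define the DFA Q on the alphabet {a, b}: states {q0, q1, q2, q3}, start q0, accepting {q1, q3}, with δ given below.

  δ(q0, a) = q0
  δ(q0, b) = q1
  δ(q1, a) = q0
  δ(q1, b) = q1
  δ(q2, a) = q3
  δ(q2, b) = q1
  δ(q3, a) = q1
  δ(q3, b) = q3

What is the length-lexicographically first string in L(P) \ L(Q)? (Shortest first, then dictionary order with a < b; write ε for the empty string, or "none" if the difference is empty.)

The string ba is accepted by P but not by Q.
No shorter string lies in the difference, and ba is the lexicographically first length-2 string in L(P) \ L(Q).

ba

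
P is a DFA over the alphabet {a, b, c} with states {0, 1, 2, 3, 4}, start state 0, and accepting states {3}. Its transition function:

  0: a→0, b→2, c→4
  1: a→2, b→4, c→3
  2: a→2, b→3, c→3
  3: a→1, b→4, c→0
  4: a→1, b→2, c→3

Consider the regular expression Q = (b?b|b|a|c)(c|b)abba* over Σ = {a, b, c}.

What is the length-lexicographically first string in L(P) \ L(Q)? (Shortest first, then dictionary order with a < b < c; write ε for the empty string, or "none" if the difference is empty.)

The string bb is accepted by P but not by Q.
No shorter string lies in the difference, and bb is the lexicographically first length-2 string in L(P) \ L(Q).

bb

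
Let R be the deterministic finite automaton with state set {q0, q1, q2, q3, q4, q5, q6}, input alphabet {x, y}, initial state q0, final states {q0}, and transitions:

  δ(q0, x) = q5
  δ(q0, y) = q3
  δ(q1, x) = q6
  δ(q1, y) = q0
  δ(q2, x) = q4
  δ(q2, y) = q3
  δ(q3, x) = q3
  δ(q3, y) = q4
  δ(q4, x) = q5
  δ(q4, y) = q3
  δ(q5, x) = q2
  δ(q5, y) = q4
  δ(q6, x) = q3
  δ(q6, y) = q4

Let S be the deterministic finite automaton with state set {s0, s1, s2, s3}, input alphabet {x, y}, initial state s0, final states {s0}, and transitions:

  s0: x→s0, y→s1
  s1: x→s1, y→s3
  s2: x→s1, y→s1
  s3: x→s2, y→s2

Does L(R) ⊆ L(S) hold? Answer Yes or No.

Yes

Exploring the product automaton R × S from the start pair (q0, s0), following both machines on each input symbol, reaches 13 state pairs: (q0, s0), (q5, s0), (q3, s1), (q2, s0), (q4, s1), (q4, s3), (q4, s0), (q5, s1), (q3, s3), (q5, s2), (q3, s2), (q2, s1), (q4, s2).
R accepts in {q0} and S accepts in {s0}. The reachable pairs whose R-component is accepting are (q0, s0); in each of them the S-component is accepting too, so the product for L(R) \ L(S) (R-component accepting, S-component rejecting) has no reachable accepting pair and the difference is empty.
Hence every string in L(R) is also in L(S).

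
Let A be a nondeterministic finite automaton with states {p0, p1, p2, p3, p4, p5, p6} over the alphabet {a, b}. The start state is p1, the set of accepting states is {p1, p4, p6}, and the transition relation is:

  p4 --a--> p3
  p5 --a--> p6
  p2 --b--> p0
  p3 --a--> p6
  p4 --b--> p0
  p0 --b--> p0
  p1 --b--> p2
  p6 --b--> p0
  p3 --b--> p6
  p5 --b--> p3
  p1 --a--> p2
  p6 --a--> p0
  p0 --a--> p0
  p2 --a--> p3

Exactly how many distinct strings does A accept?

The useful subgraph on states {p1, p2, p3, p6} is acyclic, so L(A) is finite; the longest accepting path visits 4 useful states, giving maximum string length 3.
Counting accepting paths from p1 by length: 1 of length 0, 4 of length 3. Total 5.

5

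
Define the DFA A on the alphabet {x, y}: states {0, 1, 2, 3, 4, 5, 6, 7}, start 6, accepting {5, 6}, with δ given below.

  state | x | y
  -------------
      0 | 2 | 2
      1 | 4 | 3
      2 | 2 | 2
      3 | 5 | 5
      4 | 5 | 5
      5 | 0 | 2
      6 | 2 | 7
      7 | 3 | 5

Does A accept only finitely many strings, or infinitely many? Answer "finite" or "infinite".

finite

The useful states (reachable from 6 and able to reach an accepting state) are {3, 5, 6, 7}.
Restricted to these states the transition graph has no cycle, so every accepting path has bounded length and L is finite.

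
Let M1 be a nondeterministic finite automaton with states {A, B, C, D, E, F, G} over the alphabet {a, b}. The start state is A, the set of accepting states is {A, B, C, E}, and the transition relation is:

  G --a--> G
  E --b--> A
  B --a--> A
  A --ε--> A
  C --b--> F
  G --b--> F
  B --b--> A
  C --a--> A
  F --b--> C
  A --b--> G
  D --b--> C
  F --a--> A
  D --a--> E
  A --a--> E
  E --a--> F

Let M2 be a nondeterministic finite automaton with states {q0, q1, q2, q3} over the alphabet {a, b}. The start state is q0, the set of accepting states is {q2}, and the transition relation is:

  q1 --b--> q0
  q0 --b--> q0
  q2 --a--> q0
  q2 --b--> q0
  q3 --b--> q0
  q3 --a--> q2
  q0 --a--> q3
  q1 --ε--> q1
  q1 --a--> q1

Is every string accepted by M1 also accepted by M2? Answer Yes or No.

No

The empty string ε is in L(M1) but not in L(M2).
So L(M1) ⊄ L(M2).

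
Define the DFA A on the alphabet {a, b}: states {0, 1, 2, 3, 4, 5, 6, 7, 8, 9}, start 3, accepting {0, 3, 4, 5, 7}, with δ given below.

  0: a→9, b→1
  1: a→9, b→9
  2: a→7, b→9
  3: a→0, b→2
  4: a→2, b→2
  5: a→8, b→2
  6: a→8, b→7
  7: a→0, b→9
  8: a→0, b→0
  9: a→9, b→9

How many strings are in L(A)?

4

The useful subgraph on states {0, 2, 3, 7} is acyclic, so L(A) is finite; the longest accepting path visits 4 useful states, giving maximum string length 3.
Counting accepting paths from 3 by length: 1 of length 0, 1 of length 1, 1 of length 2, 1 of length 3. Total 4.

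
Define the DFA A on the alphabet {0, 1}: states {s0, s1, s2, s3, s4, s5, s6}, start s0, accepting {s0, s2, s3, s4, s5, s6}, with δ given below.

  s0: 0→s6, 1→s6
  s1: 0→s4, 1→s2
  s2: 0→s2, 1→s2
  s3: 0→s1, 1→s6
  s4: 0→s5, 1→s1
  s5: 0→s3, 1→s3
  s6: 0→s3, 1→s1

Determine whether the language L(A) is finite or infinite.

State s2 is reachable from the start and can reach an accepting state, and it lies on the cycle s2 → s2.
Traversing that cycle any number of times yields accepted strings of unbounded length, so the language is infinite.

infinite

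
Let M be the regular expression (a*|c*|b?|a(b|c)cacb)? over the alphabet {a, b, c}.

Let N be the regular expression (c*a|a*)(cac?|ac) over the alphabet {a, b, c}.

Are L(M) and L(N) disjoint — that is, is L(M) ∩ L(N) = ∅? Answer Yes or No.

Yes

Converting the expression M to a DFA (subset construction, then merging equivalent states) gives the minimal DFA with states {m0, m1, m2, m3, m4, m5, m6, m7, m8, m9}, start state m0, accepting states {m0, m1, m2, m3, m4} and transitions m0: a→m1, b→m2, c→m3; m1: a→m4, b→m5, c→m5; m2: a→m6, b→m6, c→m6; m3: a→m6, b→m6, c→m3; m4: a→m4, b→m6, c→m6; m5: a→m6, b→m6, c→m7; m6: a→m6, b→m6, c→m6; m7: a→m8, b→m6, c→m6; m8: a→m6, b→m6, c→m9; m9: a→m6, b→m2, c→m6.
Converting the expression N to a DFA (subset construction, then merging equivalent states) gives the minimal DFA with states {n0, n1, n2, n3, n4, n5, n6, n7, n8, n9, n10, n11}, start state n0, accepting states {n4, n5, n7, n10} and transitions n0: a→n1, b→n2, c→n3; n1: a→n1, b→n2, c→n4; n2: a→n2, b→n2, c→n2; n3: a→n5, b→n2, c→n6; n4: a→n7, b→n2, c→n2; n5: a→n8, b→n2, c→n4; n6: a→n9, b→n2, c→n6; n7: a→n2, b→n2, c→n10; n8: a→n2, b→n2, c→n10; n9: a→n8, b→n2, c→n11; n10: a→n2, b→n2, c→n2; n11: a→n7, b→n2, c→n2.
Exploring the product automaton M × N from the start pair (m0, n0), following both machines on each input symbol, reaches 19 state pairs: (m0, n0), (m1, n1), (m2, n2), (m3, n3), (m4, n1), (m5, n2), (m5, n4), (m6, n2), (m6, n5), (m3, n6), (m6, n4), (m7, n2), (m6, n7), (m6, n8), (m6, n9), (m8, n2), (m6, n10), (m6, n11), (m9, n2).
M accepts in {m0, m1, m2, m3, m4} and N accepts in {n4, n5, n7, n10}; no reachable pair has both components accepting, so no string drives both machines to acceptance simultaneously and L(M) ∩ L(N) = ∅.
So no string is accepted by both, and the intersection is empty.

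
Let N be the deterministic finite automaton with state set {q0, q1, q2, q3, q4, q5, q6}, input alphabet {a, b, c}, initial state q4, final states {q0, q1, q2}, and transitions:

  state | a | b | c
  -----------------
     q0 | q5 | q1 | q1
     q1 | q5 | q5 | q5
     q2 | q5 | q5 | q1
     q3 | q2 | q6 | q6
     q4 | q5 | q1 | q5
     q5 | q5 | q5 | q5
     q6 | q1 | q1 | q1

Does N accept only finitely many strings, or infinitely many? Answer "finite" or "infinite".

The useful states (reachable from q4 and able to reach an accepting state) are {q1, q4}.
Restricted to these states the transition graph has no cycle, so every accepting path has bounded length and L is finite.

finite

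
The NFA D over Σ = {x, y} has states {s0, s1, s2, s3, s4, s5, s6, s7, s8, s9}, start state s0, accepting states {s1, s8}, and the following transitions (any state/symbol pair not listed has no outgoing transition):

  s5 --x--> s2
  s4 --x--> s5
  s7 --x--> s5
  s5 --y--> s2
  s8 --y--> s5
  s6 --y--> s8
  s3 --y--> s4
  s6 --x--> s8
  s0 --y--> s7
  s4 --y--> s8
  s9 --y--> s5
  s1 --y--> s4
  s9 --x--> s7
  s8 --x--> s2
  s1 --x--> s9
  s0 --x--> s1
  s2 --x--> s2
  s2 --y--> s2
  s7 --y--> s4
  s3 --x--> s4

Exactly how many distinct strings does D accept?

4

The useful subgraph on states {s0, s1, s4, s7, s8, s9} is acyclic, so L(D) is finite; the longest accepting path visits 6 useful states, giving maximum string length 5.
Counting accepting paths from s0 by length: 1 of length 1, 2 of length 3, 1 of length 5. Total 4.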